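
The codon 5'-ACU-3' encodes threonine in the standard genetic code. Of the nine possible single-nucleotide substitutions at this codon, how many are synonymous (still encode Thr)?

3

Position 1: none → 0 synonymous.
Position 2: none → 0 synonymous.
Position 3: ACC, ACA, ACG → 3 synonymous.
Total: 0 + 0 + 3 = 3.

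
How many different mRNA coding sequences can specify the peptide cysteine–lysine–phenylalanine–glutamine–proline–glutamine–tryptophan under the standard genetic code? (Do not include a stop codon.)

128

Cys: 2 codons.
Lys: 2 codons.
Phe: 2 codons.
Gln: 2 codons.
Pro: 4 codons.
Gln: 2 codons.
Trp: 1 codon.
2 × 2 × 2 × 2 × 4 × 2 × 1 = 128.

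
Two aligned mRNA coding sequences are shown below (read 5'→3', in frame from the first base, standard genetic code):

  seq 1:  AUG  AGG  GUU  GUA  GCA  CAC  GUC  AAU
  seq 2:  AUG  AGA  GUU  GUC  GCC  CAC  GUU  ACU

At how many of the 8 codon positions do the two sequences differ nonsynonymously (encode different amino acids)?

Codon 1: AUG Met / AUG Met — identical.
Codon 2: AGG Arg / AGA Arg — synonymous.
Codon 3: GUU Val / GUU Val — identical.
Codon 4: GUA Val / GUC Val — synonymous.
Codon 5: GCA Ala / GCC Ala — synonymous.
Codon 6: CAC His / CAC His — identical.
Codon 7: GUC Val / GUU Val — synonymous.
Codon 8: AAU Asn / ACU Thr — nonsynonymous.
Nonsynonymous differences: 1.

1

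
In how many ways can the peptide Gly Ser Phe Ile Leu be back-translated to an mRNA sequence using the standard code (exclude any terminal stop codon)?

Gly: 4 codons.
Ser: 6 codons.
Phe: 2 codons.
Ile: 3 codons.
Leu: 6 codons.
4 × 6 × 2 × 3 × 6 = 864.

864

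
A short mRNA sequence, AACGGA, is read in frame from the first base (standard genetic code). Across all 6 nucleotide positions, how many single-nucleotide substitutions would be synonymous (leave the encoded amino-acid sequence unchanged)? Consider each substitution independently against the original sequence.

Codon 1 (AAC, Asn): 1 synonymous substitution.
Codon 2 (GGA, Gly): 3 synonymous substitutions.
Total: 1 + 3 = 4.

4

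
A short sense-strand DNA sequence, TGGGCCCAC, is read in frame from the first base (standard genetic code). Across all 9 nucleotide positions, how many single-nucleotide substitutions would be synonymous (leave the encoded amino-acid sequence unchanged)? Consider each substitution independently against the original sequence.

4

Codon 1 (TGG, Trp): 0 synonymous substitutions.
Codon 2 (GCC, Ala): 3 synonymous substitutions.
Codon 3 (CAC, His): 1 synonymous substitution.
Total: 0 + 3 + 1 = 4.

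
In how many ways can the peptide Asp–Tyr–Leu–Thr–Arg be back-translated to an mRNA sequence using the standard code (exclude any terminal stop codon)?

Asp: 2 codons.
Tyr: 2 codons.
Leu: 6 codons.
Thr: 4 codons.
Arg: 6 codons.
2 × 2 × 6 × 4 × 6 = 576.

576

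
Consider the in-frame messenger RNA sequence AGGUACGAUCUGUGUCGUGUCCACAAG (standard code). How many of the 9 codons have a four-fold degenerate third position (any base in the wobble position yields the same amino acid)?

3

Codon 1 AGG (Arg): third position 2-fold.
Codon 2 UAC (Tyr): third position 2-fold.
Codon 3 GAU (Asp): third position 2-fold.
Codon 4 CUG (Leu): third position 4-fold.
Codon 5 UGU (Cys): third position 2-fold.
Codon 6 CGU (Arg): third position 4-fold.
Codon 7 GUC (Val): third position 4-fold.
Codon 8 CAC (His): third position 2-fold.
Codon 9 AAG (Lys): third position 2-fold.
Four-fold degenerate third positions: 3.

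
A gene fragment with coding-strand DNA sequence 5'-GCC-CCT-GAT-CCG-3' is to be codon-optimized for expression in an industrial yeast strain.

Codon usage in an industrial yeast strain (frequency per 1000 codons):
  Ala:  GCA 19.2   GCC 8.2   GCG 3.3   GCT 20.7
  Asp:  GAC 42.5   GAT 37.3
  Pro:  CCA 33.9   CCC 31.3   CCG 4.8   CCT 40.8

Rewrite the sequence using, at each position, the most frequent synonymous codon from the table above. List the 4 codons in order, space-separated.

GCT CCT GAC CCT

Codon 1 (Ala): best is GCT at 20.7.
Codon 2 (Pro): best is CCT at 40.8.
Codon 3 (Asp): best is GAC at 42.5.
Codon 4 (Pro): best is CCT at 40.8.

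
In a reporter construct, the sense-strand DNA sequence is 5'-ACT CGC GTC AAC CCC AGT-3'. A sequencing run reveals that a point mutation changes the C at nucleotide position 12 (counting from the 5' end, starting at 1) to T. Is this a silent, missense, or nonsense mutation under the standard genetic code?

silent

Position 12 falls in codon 4: AAC → Asn.
After the substitution the codon is AAT → Asn.
Both encode Asn, so the change is synonymous.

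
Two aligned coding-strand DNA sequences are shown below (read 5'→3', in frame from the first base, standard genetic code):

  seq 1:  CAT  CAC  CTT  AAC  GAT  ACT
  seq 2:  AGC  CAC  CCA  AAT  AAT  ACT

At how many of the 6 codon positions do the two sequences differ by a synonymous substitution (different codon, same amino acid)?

Codon 1: CAT His / AGC Ser — nonsynonymous.
Codon 2: CAC His / CAC His — identical.
Codon 3: CTT Leu / CCA Pro — nonsynonymous.
Codon 4: AAC Asn / AAT Asn — synonymous.
Codon 5: GAT Asp / AAT Asn — nonsynonymous.
Codon 6: ACT Thr / ACT Thr — identical.
Synonymous differences: 1.

1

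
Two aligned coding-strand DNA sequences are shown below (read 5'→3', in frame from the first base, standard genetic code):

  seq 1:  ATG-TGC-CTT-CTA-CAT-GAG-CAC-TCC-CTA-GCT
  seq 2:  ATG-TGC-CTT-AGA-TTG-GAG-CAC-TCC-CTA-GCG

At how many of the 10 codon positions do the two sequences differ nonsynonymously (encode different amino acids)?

2

Codon 1: ATG Met / ATG Met — identical.
Codon 2: TGC Cys / TGC Cys — identical.
Codon 3: CTT Leu / CTT Leu — identical.
Codon 4: CTA Leu / AGA Arg — nonsynonymous.
Codon 5: CAT His / TTG Leu — nonsynonymous.
Codon 6: GAG Glu / GAG Glu — identical.
Codon 7: CAC His / CAC His — identical.
Codon 8: TCC Ser / TCC Ser — identical.
Codon 9: CTA Leu / CTA Leu — identical.
Codon 10: GCT Ala / GCG Ala — synonymous.
Nonsynonymous differences: 2.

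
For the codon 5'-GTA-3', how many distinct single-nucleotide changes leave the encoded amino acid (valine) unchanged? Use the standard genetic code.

3

Position 1: none → 0 synonymous.
Position 2: none → 0 synonymous.
Position 3: GTT, GTC, GTG → 3 synonymous.
Total: 0 + 0 + 3 = 3.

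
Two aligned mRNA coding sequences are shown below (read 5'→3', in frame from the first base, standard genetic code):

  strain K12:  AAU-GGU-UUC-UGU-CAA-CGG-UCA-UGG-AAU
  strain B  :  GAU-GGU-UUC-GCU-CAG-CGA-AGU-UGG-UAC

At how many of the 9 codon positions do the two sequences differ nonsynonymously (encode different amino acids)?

3

Codon 1: AAU Asn / GAU Asp — nonsynonymous.
Codon 2: GGU Gly / GGU Gly — identical.
Codon 3: UUC Phe / UUC Phe — identical.
Codon 4: UGU Cys / GCU Ala — nonsynonymous.
Codon 5: CAA Gln / CAG Gln — synonymous.
Codon 6: CGG Arg / CGA Arg — synonymous.
Codon 7: UCA Ser / AGU Ser — synonymous.
Codon 8: UGG Trp / UGG Trp — identical.
Codon 9: AAU Asn / UAC Tyr — nonsynonymous.
Nonsynonymous differences: 3.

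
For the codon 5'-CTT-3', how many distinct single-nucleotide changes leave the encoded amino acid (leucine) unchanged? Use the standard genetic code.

3

Position 1: none → 0 synonymous.
Position 2: none → 0 synonymous.
Position 3: CTC, CTA, CTG → 3 synonymous.
Total: 0 + 0 + 3 = 3.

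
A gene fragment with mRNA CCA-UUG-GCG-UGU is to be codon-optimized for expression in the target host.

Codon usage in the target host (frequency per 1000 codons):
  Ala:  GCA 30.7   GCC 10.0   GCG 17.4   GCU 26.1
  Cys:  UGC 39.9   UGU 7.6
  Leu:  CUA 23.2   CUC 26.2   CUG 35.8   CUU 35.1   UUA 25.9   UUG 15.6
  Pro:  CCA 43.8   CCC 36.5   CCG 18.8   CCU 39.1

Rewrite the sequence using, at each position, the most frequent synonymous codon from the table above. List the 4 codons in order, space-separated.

CCA CUG GCA UGC

Codon 1 (Pro): best is CCA at 43.8.
Codon 2 (Leu): best is CUG at 35.8.
Codon 3 (Ala): best is GCA at 30.7.
Codon 4 (Cys): best is UGC at 39.9.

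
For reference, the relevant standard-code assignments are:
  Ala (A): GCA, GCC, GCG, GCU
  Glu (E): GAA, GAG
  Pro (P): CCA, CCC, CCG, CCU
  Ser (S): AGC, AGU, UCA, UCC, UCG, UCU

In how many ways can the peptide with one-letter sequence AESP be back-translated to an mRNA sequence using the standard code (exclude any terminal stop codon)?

Ala: 4 codons.
Glu: 2 codons.
Ser: 6 codons.
Pro: 4 codons.
4 × 2 × 6 × 4 = 192.

192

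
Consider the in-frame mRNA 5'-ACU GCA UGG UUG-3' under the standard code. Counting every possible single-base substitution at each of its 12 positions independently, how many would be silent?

Codon 1 (ACU, Thr): 3 synonymous substitutions.
Codon 2 (GCA, Ala): 3 synonymous substitutions.
Codon 3 (UGG, Trp): 0 synonymous substitutions.
Codon 4 (UUG, Leu): 2 synonymous substitutions.
Total: 3 + 3 + 0 + 2 = 8.

8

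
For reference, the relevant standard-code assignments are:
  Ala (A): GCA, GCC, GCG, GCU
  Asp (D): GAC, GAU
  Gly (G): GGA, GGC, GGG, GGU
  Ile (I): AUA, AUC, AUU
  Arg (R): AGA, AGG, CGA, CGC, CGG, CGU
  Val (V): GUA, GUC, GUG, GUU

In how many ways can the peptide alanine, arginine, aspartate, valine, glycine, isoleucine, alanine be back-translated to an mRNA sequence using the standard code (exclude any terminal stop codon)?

9216

Ala: 4 codons.
Arg: 6 codons.
Asp: 2 codons.
Val: 4 codons.
Gly: 4 codons.
Ile: 3 codons.
Ala: 4 codons.
4 × 6 × 2 × 4 × 4 × 3 × 4 = 9216.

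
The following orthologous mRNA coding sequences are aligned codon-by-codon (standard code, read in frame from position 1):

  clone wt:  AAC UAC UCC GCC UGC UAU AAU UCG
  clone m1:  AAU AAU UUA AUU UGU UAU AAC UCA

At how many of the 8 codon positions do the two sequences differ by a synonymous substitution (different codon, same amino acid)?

4

Codon 1: AAC Asn / AAU Asn — synonymous.
Codon 2: UAC Tyr / AAU Asn — nonsynonymous.
Codon 3: UCC Ser / UUA Leu — nonsynonymous.
Codon 4: GCC Ala / AUU Ile — nonsynonymous.
Codon 5: UGC Cys / UGU Cys — synonymous.
Codon 6: UAU Tyr / UAU Tyr — identical.
Codon 7: AAU Asn / AAC Asn — synonymous.
Codon 8: UCG Ser / UCA Ser — synonymous.
Synonymous differences: 4.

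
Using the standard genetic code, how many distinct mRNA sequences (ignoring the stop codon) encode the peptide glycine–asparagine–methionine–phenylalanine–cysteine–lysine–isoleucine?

192

Gly: 4 codons.
Asn: 2 codons.
Met: 1 codon.
Phe: 2 codons.
Cys: 2 codons.
Lys: 2 codons.
Ile: 3 codons.
4 × 2 × 1 × 2 × 2 × 2 × 3 = 192.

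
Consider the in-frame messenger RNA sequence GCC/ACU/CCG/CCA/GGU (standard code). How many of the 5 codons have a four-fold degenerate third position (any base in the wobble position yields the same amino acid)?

5

Codon 1 GCC (Ala): third position 4-fold.
Codon 2 ACU (Thr): third position 4-fold.
Codon 3 CCG (Pro): third position 4-fold.
Codon 4 CCA (Pro): third position 4-fold.
Codon 5 GGU (Gly): third position 4-fold.
Four-fold degenerate third positions: 5.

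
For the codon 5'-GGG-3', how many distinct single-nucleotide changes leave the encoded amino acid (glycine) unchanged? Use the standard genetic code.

Position 1: none → 0 synonymous.
Position 2: none → 0 synonymous.
Position 3: GGT, GGC, GGA → 3 synonymous.
Total: 0 + 0 + 3 = 3.

3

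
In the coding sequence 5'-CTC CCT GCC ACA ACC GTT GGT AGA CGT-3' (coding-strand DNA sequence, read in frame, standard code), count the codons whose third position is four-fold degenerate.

Codon 1 CTC (Leu): third position 4-fold.
Codon 2 CCT (Pro): third position 4-fold.
Codon 3 GCC (Ala): third position 4-fold.
Codon 4 ACA (Thr): third position 4-fold.
Codon 5 ACC (Thr): third position 4-fold.
Codon 6 GTT (Val): third position 4-fold.
Codon 7 GGT (Gly): third position 4-fold.
Codon 8 AGA (Arg): third position 2-fold.
Codon 9 CGT (Arg): third position 4-fold.
Four-fold degenerate third positions: 8.

8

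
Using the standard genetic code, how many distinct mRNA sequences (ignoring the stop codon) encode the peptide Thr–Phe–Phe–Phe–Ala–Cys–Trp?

Thr: 4 codons.
Phe: 2 codons.
Phe: 2 codons.
Phe: 2 codons.
Ala: 4 codons.
Cys: 2 codons.
Trp: 1 codon.
4 × 2 × 2 × 2 × 4 × 2 × 1 = 256.

256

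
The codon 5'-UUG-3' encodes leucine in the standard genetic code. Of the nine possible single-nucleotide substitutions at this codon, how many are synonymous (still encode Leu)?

2

Position 1: CUG → 1 synonymous.
Position 2: none → 0 synonymous.
Position 3: UUA → 1 synonymous.
Total: 1 + 0 + 1 = 2.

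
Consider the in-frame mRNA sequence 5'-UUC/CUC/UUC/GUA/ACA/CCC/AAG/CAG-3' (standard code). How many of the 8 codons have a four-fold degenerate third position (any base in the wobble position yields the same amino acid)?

Codon 1 UUC (Phe): third position 2-fold.
Codon 2 CUC (Leu): third position 4-fold.
Codon 3 UUC (Phe): third position 2-fold.
Codon 4 GUA (Val): third position 4-fold.
Codon 5 ACA (Thr): third position 4-fold.
Codon 6 CCC (Pro): third position 4-fold.
Codon 7 AAG (Lys): third position 2-fold.
Codon 8 CAG (Gln): third position 2-fold.
Four-fold degenerate third positions: 4.

4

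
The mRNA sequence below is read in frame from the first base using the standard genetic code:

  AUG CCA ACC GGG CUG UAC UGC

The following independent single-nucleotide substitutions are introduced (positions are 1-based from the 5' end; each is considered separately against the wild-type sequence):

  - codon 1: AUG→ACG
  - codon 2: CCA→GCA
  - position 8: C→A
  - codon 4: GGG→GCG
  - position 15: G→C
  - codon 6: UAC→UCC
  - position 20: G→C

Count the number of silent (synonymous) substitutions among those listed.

1

Codon 1: AUG (Met) → ACG (Thr) — missense.
Codon 2: CCA (Pro) → GCA (Ala) — missense.
Codon 3: ACC (Thr) → AAC (Asn) — missense.
Codon 4: GGG (Gly) → GCG (Ala) — missense.
Codon 5: CUG (Leu) → CUC (Leu) — synonymous.
Codon 6: UAC (Tyr) → UCC (Ser) — missense.
Codon 7: UGC (Cys) → UCC (Ser) — missense.
Synonymous: 1 of 7.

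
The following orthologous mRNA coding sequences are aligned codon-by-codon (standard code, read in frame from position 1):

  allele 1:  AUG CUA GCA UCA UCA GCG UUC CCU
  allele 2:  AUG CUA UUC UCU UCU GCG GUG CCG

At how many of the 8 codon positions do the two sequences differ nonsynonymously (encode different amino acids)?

2

Codon 1: AUG Met / AUG Met — identical.
Codon 2: CUA Leu / CUA Leu — identical.
Codon 3: GCA Ala / UUC Phe — nonsynonymous.
Codon 4: UCA Ser / UCU Ser — synonymous.
Codon 5: UCA Ser / UCU Ser — synonymous.
Codon 6: GCG Ala / GCG Ala — identical.
Codon 7: UUC Phe / GUG Val — nonsynonymous.
Codon 8: CCU Pro / CCG Pro — synonymous.
Nonsynonymous differences: 2.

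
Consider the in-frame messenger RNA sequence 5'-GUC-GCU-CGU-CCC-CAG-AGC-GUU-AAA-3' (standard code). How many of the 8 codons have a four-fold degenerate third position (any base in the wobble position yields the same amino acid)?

5

Codon 1 GUC (Val): third position 4-fold.
Codon 2 GCU (Ala): third position 4-fold.
Codon 3 CGU (Arg): third position 4-fold.
Codon 4 CCC (Pro): third position 4-fold.
Codon 5 CAG (Gln): third position 2-fold.
Codon 6 AGC (Ser): third position 2-fold.
Codon 7 GUU (Val): third position 4-fold.
Codon 8 AAA (Lys): third position 2-fold.
Four-fold degenerate third positions: 5.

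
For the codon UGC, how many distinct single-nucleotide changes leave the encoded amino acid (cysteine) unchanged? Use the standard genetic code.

Position 1: none → 0 synonymous.
Position 2: none → 0 synonymous.
Position 3: UGU → 1 synonymous.
Total: 0 + 0 + 1 = 1.

1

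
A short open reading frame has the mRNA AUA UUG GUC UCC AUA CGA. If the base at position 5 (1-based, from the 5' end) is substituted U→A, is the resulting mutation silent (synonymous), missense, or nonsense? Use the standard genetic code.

nonsense

Position 5 falls in codon 2: UUG → Leu.
After the substitution the codon is UAG → Stop.
The new codon is a stop codon, so this is a nonsense mutation.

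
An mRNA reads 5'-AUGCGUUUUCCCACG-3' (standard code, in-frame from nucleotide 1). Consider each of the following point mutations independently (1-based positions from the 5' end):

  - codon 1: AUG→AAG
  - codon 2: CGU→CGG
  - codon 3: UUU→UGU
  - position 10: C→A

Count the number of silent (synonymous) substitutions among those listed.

Codon 1: AUG (Met) → AAG (Lys) — missense.
Codon 2: CGU (Arg) → CGG (Arg) — synonymous.
Codon 3: UUU (Phe) → UGU (Cys) — missense.
Codon 4: CCC (Pro) → ACC (Thr) — missense.
Synonymous: 1 of 4.

1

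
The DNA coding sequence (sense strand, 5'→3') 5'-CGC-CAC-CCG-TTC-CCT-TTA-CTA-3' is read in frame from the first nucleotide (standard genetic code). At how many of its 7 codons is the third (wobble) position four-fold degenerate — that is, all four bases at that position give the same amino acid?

Codon 1 CGC (Arg): third position 4-fold.
Codon 2 CAC (His): third position 2-fold.
Codon 3 CCG (Pro): third position 4-fold.
Codon 4 TTC (Phe): third position 2-fold.
Codon 5 CCT (Pro): third position 4-fold.
Codon 6 TTA (Leu): third position 2-fold.
Codon 7 CTA (Leu): third position 4-fold.
Four-fold degenerate third positions: 4.

4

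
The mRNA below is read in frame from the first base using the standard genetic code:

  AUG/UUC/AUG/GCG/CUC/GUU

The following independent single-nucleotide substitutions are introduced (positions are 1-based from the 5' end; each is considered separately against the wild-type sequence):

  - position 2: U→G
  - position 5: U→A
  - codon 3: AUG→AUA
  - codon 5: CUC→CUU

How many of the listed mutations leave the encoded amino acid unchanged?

Codon 1: AUG (Met) → AGG (Arg) — missense.
Codon 2: UUC (Phe) → UAC (Tyr) — missense.
Codon 3: AUG (Met) → AUA (Ile) — missense.
Codon 5: CUC (Leu) → CUU (Leu) — synonymous.
Synonymous: 1 of 4.

1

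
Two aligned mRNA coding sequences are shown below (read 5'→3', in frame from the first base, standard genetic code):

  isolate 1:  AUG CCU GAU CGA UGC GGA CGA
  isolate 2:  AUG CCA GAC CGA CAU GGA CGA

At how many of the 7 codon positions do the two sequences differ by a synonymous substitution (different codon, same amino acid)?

2

Codon 1: AUG Met / AUG Met — identical.
Codon 2: CCU Pro / CCA Pro — synonymous.
Codon 3: GAU Asp / GAC Asp — synonymous.
Codon 4: CGA Arg / CGA Arg — identical.
Codon 5: UGC Cys / CAU His — nonsynonymous.
Codon 6: GGA Gly / GGA Gly — identical.
Codon 7: CGA Arg / CGA Arg — identical.
Synonymous differences: 2.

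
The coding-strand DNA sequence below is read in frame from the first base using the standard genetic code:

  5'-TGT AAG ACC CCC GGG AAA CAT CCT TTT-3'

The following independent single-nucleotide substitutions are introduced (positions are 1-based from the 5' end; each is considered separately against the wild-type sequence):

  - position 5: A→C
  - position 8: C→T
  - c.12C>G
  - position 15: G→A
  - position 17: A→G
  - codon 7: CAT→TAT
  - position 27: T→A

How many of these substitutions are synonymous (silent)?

2

Codon 2: AAG (Lys) → ACG (Thr) — missense.
Codon 3: ACC (Thr) → ATC (Ile) — missense.
Codon 4: CCC (Pro) → CCG (Pro) — synonymous.
Codon 5: GGG (Gly) → GGA (Gly) — synonymous.
Codon 6: AAA (Lys) → AGA (Arg) — missense.
Codon 7: CAT (His) → TAT (Tyr) — missense.
Codon 9: TTT (Phe) → TTA (Leu) — missense.
Synonymous: 2 of 7.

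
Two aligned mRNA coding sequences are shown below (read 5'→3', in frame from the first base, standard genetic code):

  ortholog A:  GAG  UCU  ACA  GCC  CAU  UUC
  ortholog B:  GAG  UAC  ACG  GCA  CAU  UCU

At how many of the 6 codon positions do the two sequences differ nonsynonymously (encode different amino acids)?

2

Codon 1: GAG Glu / GAG Glu — identical.
Codon 2: UCU Ser / UAC Tyr — nonsynonymous.
Codon 3: ACA Thr / ACG Thr — synonymous.
Codon 4: GCC Ala / GCA Ala — synonymous.
Codon 5: CAU His / CAU His — identical.
Codon 6: UUC Phe / UCU Ser — nonsynonymous.
Nonsynonymous differences: 2.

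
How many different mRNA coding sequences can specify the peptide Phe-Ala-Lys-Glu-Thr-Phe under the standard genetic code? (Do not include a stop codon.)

Phe: 2 codons.
Ala: 4 codons.
Lys: 2 codons.
Glu: 2 codons.
Thr: 4 codons.
Phe: 2 codons.
2 × 4 × 2 × 2 × 4 × 2 = 256.

256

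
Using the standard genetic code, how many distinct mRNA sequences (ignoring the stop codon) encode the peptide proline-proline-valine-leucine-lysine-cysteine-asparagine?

Pro: 4 codons.
Pro: 4 codons.
Val: 4 codons.
Leu: 6 codons.
Lys: 2 codons.
Cys: 2 codons.
Asn: 2 codons.
4 × 4 × 4 × 6 × 2 × 2 × 2 = 3072.

3072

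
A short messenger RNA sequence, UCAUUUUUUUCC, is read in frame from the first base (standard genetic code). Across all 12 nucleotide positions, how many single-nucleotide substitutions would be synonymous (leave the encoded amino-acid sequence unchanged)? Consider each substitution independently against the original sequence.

Codon 1 (UCA, Ser): 3 synonymous substitutions.
Codon 2 (UUU, Phe): 1 synonymous substitution.
Codon 3 (UUU, Phe): 1 synonymous substitution.
Codon 4 (UCC, Ser): 3 synonymous substitutions.
Total: 3 + 1 + 1 + 3 = 8.

8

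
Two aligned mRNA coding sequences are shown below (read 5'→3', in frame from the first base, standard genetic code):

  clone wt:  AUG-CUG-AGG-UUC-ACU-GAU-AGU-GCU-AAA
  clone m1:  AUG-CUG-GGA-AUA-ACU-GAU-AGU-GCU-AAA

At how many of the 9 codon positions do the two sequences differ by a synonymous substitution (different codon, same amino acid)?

0

Codon 1: AUG Met / AUG Met — identical.
Codon 2: CUG Leu / CUG Leu — identical.
Codon 3: AGG Arg / GGA Gly — nonsynonymous.
Codon 4: UUC Phe / AUA Ile — nonsynonymous.
Codon 5: ACU Thr / ACU Thr — identical.
Codon 6: GAU Asp / GAU Asp — identical.
Codon 7: AGU Ser / AGU Ser — identical.
Codon 8: GCU Ala / GCU Ala — identical.
Codon 9: AAA Lys / AAA Lys — identical.
Synonymous differences: 0.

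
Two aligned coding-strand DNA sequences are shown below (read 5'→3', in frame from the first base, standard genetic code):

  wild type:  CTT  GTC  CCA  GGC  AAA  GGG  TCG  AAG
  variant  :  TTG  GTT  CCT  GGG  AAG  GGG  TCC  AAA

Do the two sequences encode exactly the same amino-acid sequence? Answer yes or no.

yes

Codon 1: CTT Leu / TTG Leu — synonymous.
Codon 2: GTC Val / GTT Val — synonymous.
Codon 3: CCA Pro / CCT Pro — synonymous.
Codon 4: GGC Gly / GGG Gly — synonymous.
Codon 5: AAA Lys / AAG Lys — synonymous.
Codon 6: GGG Gly / GGG Gly — identical.
Codon 7: TCG Ser / TCC Ser — synonymous.
Codon 8: AAG Lys / AAA Lys — synonymous.
Nonsynonymous differences: 0 → same protein.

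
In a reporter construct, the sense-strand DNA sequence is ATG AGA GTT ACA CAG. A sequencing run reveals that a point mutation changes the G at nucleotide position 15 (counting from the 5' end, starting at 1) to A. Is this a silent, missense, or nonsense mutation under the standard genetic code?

Position 15 falls in codon 5: CAG → Gln.
After the substitution the codon is CAA → Gln.
Both encode Gln, so the change is synonymous.

silent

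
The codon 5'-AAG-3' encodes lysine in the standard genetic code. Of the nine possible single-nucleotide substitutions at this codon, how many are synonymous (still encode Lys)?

Position 1: none → 0 synonymous.
Position 2: none → 0 synonymous.
Position 3: AAA → 1 synonymous.
Total: 0 + 0 + 1 = 1.

1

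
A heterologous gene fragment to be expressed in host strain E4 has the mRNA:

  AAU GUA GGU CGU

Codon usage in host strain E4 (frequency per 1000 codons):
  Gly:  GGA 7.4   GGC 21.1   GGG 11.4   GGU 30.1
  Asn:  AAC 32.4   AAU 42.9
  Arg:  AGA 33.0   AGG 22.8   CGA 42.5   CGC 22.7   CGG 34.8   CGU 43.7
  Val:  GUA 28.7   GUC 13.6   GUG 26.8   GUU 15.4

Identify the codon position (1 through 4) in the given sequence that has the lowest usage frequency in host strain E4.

Codon 1 AAU (Asn): 42.9 per 1000.
Codon 2 GUA (Val): 28.7 per 1000.
Codon 3 GGU (Gly): 30.1 per 1000.
Codon 4 CGU (Arg): 43.7 per 1000.
Lowest frequency is 28.7 at codon 2.

2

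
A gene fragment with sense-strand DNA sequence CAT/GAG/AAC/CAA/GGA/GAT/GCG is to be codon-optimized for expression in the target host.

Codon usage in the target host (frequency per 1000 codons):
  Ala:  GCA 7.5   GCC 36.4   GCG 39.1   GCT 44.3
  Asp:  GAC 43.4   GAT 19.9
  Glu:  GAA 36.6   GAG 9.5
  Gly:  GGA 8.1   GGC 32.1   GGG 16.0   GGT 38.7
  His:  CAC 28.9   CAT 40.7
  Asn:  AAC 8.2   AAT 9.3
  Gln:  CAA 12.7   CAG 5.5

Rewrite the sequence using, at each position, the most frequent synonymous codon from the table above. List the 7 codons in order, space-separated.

Codon 1 (His): best is CAT at 40.7.
Codon 2 (Glu): best is GAA at 36.6.
Codon 3 (Asn): best is AAT at 9.3.
Codon 4 (Gln): best is CAA at 12.7.
Codon 5 (Gly): best is GGT at 38.7.
Codon 6 (Asp): best is GAC at 43.4.
Codon 7 (Ala): best is GCT at 44.3.

CAT GAA AAT CAA GGT GAC GCT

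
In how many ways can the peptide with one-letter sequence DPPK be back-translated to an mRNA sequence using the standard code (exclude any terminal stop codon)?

64

Asp: 2 codons.
Pro: 4 codons.
Pro: 4 codons.
Lys: 2 codons.
2 × 4 × 4 × 2 = 64.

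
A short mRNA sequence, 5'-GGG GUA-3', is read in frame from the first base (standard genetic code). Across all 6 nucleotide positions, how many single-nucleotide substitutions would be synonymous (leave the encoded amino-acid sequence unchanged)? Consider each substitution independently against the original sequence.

6

Codon 1 (GGG, Gly): 3 synonymous substitutions.
Codon 2 (GUA, Val): 3 synonymous substitutions.
Total: 3 + 3 = 6.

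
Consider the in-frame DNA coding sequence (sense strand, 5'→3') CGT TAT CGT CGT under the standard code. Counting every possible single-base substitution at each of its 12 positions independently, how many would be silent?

10

Codon 1 (CGT, Arg): 3 synonymous substitutions.
Codon 2 (TAT, Tyr): 1 synonymous substitution.
Codon 3 (CGT, Arg): 3 synonymous substitutions.
Codon 4 (CGT, Arg): 3 synonymous substitutions.
Total: 3 + 1 + 3 + 3 = 10.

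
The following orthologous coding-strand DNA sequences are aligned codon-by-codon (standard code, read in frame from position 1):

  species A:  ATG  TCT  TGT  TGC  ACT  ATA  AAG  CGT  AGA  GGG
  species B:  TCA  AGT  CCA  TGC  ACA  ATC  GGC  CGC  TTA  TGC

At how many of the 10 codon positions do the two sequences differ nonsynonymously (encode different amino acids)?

Codon 1: ATG Met / TCA Ser — nonsynonymous.
Codon 2: TCT Ser / AGT Ser — synonymous.
Codon 3: TGT Cys / CCA Pro — nonsynonymous.
Codon 4: TGC Cys / TGC Cys — identical.
Codon 5: ACT Thr / ACA Thr — synonymous.
Codon 6: ATA Ile / ATC Ile — synonymous.
Codon 7: AAG Lys / GGC Gly — nonsynonymous.
Codon 8: CGT Arg / CGC Arg — synonymous.
Codon 9: AGA Arg / TTA Leu — nonsynonymous.
Codon 10: GGG Gly / TGC Cys — nonsynonymous.
Nonsynonymous differences: 5.

5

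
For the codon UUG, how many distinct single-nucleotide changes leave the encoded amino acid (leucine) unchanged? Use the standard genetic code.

Position 1: CUG → 1 synonymous.
Position 2: none → 0 synonymous.
Position 3: UUA → 1 synonymous.
Total: 1 + 0 + 1 = 2.

2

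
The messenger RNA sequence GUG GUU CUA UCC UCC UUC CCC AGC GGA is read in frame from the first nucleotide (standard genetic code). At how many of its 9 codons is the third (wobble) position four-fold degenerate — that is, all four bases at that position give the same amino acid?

Codon 1 GUG (Val): third position 4-fold.
Codon 2 GUU (Val): third position 4-fold.
Codon 3 CUA (Leu): third position 4-fold.
Codon 4 UCC (Ser): third position 4-fold.
Codon 5 UCC (Ser): third position 4-fold.
Codon 6 UUC (Phe): third position 2-fold.
Codon 7 CCC (Pro): third position 4-fold.
Codon 8 AGC (Ser): third position 2-fold.
Codon 9 GGA (Gly): third position 4-fold.
Four-fold degenerate third positions: 7.

7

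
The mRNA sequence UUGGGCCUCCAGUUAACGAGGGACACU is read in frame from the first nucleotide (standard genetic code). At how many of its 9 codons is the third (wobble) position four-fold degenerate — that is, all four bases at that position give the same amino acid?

4

Codon 1 UUG (Leu): third position 2-fold.
Codon 2 GGC (Gly): third position 4-fold.
Codon 3 CUC (Leu): third position 4-fold.
Codon 4 CAG (Gln): third position 2-fold.
Codon 5 UUA (Leu): third position 2-fold.
Codon 6 ACG (Thr): third position 4-fold.
Codon 7 AGG (Arg): third position 2-fold.
Codon 8 GAC (Asp): third position 2-fold.
Codon 9 ACU (Thr): third position 4-fold.
Four-fold degenerate third positions: 4.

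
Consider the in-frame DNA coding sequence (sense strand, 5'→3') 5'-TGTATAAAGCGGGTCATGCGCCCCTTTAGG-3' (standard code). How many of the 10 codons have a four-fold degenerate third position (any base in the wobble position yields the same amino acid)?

4

Codon 1 TGT (Cys): third position 2-fold.
Codon 2 ATA (Ile): third position 3-fold.
Codon 3 AAG (Lys): third position 2-fold.
Codon 4 CGG (Arg): third position 4-fold.
Codon 5 GTC (Val): third position 4-fold.
Codon 6 ATG (Met): third position 1-fold.
Codon 7 CGC (Arg): third position 4-fold.
Codon 8 CCC (Pro): third position 4-fold.
Codon 9 TTT (Phe): third position 2-fold.
Codon 10 AGG (Arg): third position 2-fold.
Four-fold degenerate third positions: 4.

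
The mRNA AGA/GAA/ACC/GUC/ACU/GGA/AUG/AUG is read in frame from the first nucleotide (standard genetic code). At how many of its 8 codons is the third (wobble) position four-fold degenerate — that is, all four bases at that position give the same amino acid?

4

Codon 1 AGA (Arg): third position 2-fold.
Codon 2 GAA (Glu): third position 2-fold.
Codon 3 ACC (Thr): third position 4-fold.
Codon 4 GUC (Val): third position 4-fold.
Codon 5 ACU (Thr): third position 4-fold.
Codon 6 GGA (Gly): third position 4-fold.
Codon 7 AUG (Met): third position 1-fold.
Codon 8 AUG (Met): third position 1-fold.
Four-fold degenerate third positions: 4.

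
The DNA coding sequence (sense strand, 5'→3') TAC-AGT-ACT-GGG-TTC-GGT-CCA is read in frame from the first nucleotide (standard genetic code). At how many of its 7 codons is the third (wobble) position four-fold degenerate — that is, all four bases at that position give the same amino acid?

4

Codon 1 TAC (Tyr): third position 2-fold.
Codon 2 AGT (Ser): third position 2-fold.
Codon 3 ACT (Thr): third position 4-fold.
Codon 4 GGG (Gly): third position 4-fold.
Codon 5 TTC (Phe): third position 2-fold.
Codon 6 GGT (Gly): third position 4-fold.
Codon 7 CCA (Pro): third position 4-fold.
Four-fold degenerate third positions: 4.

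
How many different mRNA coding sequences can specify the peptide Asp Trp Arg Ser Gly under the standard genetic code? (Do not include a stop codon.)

Asp: 2 codons.
Trp: 1 codon.
Arg: 6 codons.
Ser: 6 codons.
Gly: 4 codons.
2 × 1 × 6 × 6 × 4 = 288.

288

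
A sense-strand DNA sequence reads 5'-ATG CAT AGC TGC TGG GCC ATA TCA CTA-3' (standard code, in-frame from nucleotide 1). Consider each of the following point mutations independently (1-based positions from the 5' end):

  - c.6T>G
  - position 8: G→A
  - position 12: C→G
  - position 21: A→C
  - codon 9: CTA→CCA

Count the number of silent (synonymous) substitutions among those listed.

1

Codon 2: CAT (His) → CAG (Gln) — missense.
Codon 3: AGC (Ser) → AAC (Asn) — missense.
Codon 4: TGC (Cys) → TGG (Trp) — missense.
Codon 7: ATA (Ile) → ATC (Ile) — synonymous.
Codon 9: CTA (Leu) → CCA (Pro) — missense.
Synonymous: 1 of 5.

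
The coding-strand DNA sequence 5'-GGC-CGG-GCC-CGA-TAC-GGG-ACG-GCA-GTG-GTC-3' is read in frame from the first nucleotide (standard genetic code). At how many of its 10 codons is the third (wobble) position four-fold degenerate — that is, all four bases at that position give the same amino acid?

Codon 1 GGC (Gly): third position 4-fold.
Codon 2 CGG (Arg): third position 4-fold.
Codon 3 GCC (Ala): third position 4-fold.
Codon 4 CGA (Arg): third position 4-fold.
Codon 5 TAC (Tyr): third position 2-fold.
Codon 6 GGG (Gly): third position 4-fold.
Codon 7 ACG (Thr): third position 4-fold.
Codon 8 GCA (Ala): third position 4-fold.
Codon 9 GTG (Val): third position 4-fold.
Codon 10 GTC (Val): third position 4-fold.
Four-fold degenerate third positions: 9.

9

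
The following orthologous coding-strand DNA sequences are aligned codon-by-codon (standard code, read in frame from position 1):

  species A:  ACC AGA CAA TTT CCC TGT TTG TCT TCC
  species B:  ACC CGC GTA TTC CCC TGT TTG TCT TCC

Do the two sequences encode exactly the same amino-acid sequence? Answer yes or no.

Codon 1: ACC Thr / ACC Thr — identical.
Codon 2: AGA Arg / CGC Arg — synonymous.
Codon 3: CAA Gln / GTA Val — nonsynonymous.
Codon 4: TTT Phe / TTC Phe — synonymous.
Codon 5: CCC Pro / CCC Pro — identical.
Codon 6: TGT Cys / TGT Cys — identical.
Codon 7: TTG Leu / TTG Leu — identical.
Codon 8: TCT Ser / TCT Ser — identical.
Codon 9: TCC Ser / TCC Ser — identical.
Nonsynonymous differences: 1 → different protein.

no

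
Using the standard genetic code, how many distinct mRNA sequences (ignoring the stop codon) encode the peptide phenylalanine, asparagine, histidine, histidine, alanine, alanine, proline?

Phe: 2 codons.
Asn: 2 codons.
His: 2 codons.
His: 2 codons.
Ala: 4 codons.
Ala: 4 codons.
Pro: 4 codons.
2 × 2 × 2 × 2 × 4 × 4 × 4 = 1024.

1024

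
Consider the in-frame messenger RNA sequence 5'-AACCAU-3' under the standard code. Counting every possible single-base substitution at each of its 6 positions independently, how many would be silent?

2

Codon 1 (AAC, Asn): 1 synonymous substitution.
Codon 2 (CAU, His): 1 synonymous substitution.
Total: 1 + 1 = 2.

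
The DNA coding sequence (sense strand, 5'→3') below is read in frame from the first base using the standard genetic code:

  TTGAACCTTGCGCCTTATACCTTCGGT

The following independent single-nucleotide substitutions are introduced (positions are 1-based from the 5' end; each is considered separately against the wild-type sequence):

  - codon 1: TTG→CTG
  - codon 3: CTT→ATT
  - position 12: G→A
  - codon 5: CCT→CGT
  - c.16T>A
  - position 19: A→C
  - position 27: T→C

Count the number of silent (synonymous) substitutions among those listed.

Codon 1: TTG (Leu) → CTG (Leu) — synonymous.
Codon 3: CTT (Leu) → ATT (Ile) — missense.
Codon 4: GCG (Ala) → GCA (Ala) — synonymous.
Codon 5: CCT (Pro) → CGT (Arg) — missense.
Codon 6: TAT (Tyr) → AAT (Asn) — missense.
Codon 7: ACC (Thr) → CCC (Pro) — missense.
Codon 9: GGT (Gly) → GGC (Gly) — synonymous.
Synonymous: 3 of 7.

3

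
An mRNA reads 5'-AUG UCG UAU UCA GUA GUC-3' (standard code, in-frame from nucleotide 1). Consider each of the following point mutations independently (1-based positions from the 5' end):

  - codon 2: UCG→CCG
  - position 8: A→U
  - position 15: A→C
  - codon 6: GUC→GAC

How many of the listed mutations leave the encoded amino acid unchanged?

Codon 2: UCG (Ser) → CCG (Pro) — missense.
Codon 3: UAU (Tyr) → UUU (Phe) — missense.
Codon 5: GUA (Val) → GUC (Val) — synonymous.
Codon 6: GUC (Val) → GAC (Asp) — missense.
Synonymous: 1 of 4.

1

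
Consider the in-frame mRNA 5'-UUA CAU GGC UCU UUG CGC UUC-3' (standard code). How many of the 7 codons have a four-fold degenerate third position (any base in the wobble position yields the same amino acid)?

3

Codon 1 UUA (Leu): third position 2-fold.
Codon 2 CAU (His): third position 2-fold.
Codon 3 GGC (Gly): third position 4-fold.
Codon 4 UCU (Ser): third position 4-fold.
Codon 5 UUG (Leu): third position 2-fold.
Codon 6 CGC (Arg): third position 4-fold.
Codon 7 UUC (Phe): third position 2-fold.
Four-fold degenerate third positions: 3.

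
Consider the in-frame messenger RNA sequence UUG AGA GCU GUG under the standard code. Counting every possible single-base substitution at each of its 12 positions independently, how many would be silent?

10

Codon 1 (UUG, Leu): 2 synonymous substitutions.
Codon 2 (AGA, Arg): 2 synonymous substitutions.
Codon 3 (GCU, Ala): 3 synonymous substitutions.
Codon 4 (GUG, Val): 3 synonymous substitutions.
Total: 2 + 2 + 3 + 3 = 10.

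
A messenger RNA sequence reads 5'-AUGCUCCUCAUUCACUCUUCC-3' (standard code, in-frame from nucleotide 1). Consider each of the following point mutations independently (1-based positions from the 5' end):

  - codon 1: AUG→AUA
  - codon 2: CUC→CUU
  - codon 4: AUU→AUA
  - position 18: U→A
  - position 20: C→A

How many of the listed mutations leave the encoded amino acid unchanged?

Codon 1: AUG (Met) → AUA (Ile) — missense.
Codon 2: CUC (Leu) → CUU (Leu) — synonymous.
Codon 4: AUU (Ile) → AUA (Ile) — synonymous.
Codon 6: UCU (Ser) → UCA (Ser) — synonymous.
Codon 7: UCC (Ser) → UAC (Tyr) — missense.
Synonymous: 3 of 5.

3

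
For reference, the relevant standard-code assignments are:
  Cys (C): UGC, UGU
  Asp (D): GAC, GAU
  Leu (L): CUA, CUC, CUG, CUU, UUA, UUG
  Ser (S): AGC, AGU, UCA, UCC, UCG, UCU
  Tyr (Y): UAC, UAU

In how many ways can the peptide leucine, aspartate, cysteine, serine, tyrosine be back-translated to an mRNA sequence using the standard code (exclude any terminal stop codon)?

288

Leu: 6 codons.
Asp: 2 codons.
Cys: 2 codons.
Ser: 6 codons.
Tyr: 2 codons.
6 × 2 × 2 × 6 × 2 = 288.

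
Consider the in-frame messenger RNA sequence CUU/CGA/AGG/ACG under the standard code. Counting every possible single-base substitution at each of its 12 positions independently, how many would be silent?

12

Codon 1 (CUU, Leu): 3 synonymous substitutions.
Codon 2 (CGA, Arg): 4 synonymous substitutions.
Codon 3 (AGG, Arg): 2 synonymous substitutions.
Codon 4 (ACG, Thr): 3 synonymous substitutions.
Total: 3 + 4 + 2 + 3 = 12.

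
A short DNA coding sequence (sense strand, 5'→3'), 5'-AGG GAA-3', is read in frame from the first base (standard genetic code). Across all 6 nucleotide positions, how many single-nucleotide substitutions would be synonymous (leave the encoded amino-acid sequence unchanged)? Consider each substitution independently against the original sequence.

Codon 1 (AGG, Arg): 2 synonymous substitutions.
Codon 2 (GAA, Glu): 1 synonymous substitution.
Total: 2 + 1 = 3.

3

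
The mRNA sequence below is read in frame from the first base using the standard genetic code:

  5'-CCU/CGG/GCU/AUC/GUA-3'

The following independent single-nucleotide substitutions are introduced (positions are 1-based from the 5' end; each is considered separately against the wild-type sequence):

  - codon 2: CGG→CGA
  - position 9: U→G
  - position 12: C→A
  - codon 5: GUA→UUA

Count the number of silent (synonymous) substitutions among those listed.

Codon 2: CGG (Arg) → CGA (Arg) — synonymous.
Codon 3: GCU (Ala) → GCG (Ala) — synonymous.
Codon 4: AUC (Ile) → AUA (Ile) — synonymous.
Codon 5: GUA (Val) → UUA (Leu) — missense.
Synonymous: 3 of 4.

3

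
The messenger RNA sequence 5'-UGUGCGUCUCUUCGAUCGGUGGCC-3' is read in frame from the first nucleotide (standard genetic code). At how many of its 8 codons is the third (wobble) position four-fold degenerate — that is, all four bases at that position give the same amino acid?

7

Codon 1 UGU (Cys): third position 2-fold.
Codon 2 GCG (Ala): third position 4-fold.
Codon 3 UCU (Ser): third position 4-fold.
Codon 4 CUU (Leu): third position 4-fold.
Codon 5 CGA (Arg): third position 4-fold.
Codon 6 UCG (Ser): third position 4-fold.
Codon 7 GUG (Val): third position 4-fold.
Codon 8 GCC (Ala): third position 4-fold.
Four-fold degenerate third positions: 7.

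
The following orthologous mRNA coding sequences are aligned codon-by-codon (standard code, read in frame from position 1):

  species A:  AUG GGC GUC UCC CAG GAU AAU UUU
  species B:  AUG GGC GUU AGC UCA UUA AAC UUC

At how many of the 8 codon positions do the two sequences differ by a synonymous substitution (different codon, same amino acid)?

4

Codon 1: AUG Met / AUG Met — identical.
Codon 2: GGC Gly / GGC Gly — identical.
Codon 3: GUC Val / GUU Val — synonymous.
Codon 4: UCC Ser / AGC Ser — synonymous.
Codon 5: CAG Gln / UCA Ser — nonsynonymous.
Codon 6: GAU Asp / UUA Leu — nonsynonymous.
Codon 7: AAU Asn / AAC Asn — synonymous.
Codon 8: UUU Phe / UUC Phe — synonymous.
Synonymous differences: 4.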